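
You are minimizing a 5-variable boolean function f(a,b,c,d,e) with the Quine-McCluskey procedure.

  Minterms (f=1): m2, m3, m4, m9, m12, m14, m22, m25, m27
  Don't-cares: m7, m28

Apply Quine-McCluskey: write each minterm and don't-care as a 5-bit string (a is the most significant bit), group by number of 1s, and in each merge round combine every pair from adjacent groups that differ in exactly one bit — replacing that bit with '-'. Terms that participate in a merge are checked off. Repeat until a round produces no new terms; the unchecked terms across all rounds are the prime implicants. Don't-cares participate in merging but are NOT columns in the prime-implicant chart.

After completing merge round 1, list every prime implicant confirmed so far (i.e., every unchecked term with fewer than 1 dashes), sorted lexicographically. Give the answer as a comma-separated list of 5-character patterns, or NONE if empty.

10110

size-2^0 implicants → 00010(✓)  00011(✓)  00100(✓)  00111(✓)  01001(✓)  01100(✓)  01110(✓)  10110  11001(✓)  11011(✓)  11100(✓)
size-2^1 implicants → -1001  -1100  0-100  00-11  0001-  011-0  110-1
Unchecked terms (primes): -1001, -1100, 0-100, 00-11, 0001-, 011-0, 10110, 110-1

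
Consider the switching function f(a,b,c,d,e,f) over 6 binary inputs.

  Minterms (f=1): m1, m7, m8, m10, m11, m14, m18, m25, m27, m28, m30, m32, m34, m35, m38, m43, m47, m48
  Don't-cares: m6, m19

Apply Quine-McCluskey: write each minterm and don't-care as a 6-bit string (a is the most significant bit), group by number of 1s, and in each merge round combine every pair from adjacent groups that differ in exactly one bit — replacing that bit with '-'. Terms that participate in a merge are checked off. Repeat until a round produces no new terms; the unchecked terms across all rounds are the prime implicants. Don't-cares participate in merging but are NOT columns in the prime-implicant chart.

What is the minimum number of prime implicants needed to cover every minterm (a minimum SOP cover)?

Round 0: 000001 000110✓ 000111✓ 001000✓ 001010✓ 001011✓ 001110✓ 010010✓ 010011✓ 011001✓ 011011✓ 011100✓ 011110✓ 100000✓ 100010✓ 100011✓ 100110✓ 101011✓ 101111✓ 110000✓
Round 1: -00110 -01011 0-1011 0-1110 00-110 00011- 001-10 0010-0 00101- 01-011 01001- 0110-1 0111-0 1-0000 10-011 100-10 1000-0 10001- 101-11
PIs = {-00110, -01011, 0-1011, 0-1110, 00-110, 000001, 00011-, 001-10, 0010-0, 00101-, 01-011, 01001-, 0110-1, 0111-0, 1-0000, 10-011, 100-10, 1000-0, 10001-, 101-11}
Coverage chart:
  m1: 000001 ←essential
  m7: 00011- ←essential
  m8: 0010-0 ←essential
  m10: 001-10,0010-0,00101-
  m11: -01011,0-1011,00101-
  m14: 0-1110,00-110,001-10
  m18: 01001- ←essential
  m25: 0110-1 ←essential
  m27: 0-1011,01-011,0110-1
  m28: 0111-0 ←essential
  m30: 0-1110,0111-0
  m32: 1-0000,1000-0
  m34: 100-10,1000-0,10001-
  m35: 10-011,10001-
  m38: -00110,100-10
  m43: -01011,10-011,101-11
  m47: 101-11 ←essential
  m48: 1-0000 ←essential
Essential: 000001, 00011-, 0010-0, 01001-, 0110-1, 0111-0, 1-0000, 101-11
Petrick residual → -00110, -01011, 0-1110, 10001-
Min cover (12 terms): b'c'def' + b'cd'ef + a'cdef' + a'b'c'd'e'f + a'b'c'de + a'b'cd'f' + a'bc'd'e + a'bcd'f + a'bcdf' + ac'd'e'f' + ab'c'd'e + ab'cef

12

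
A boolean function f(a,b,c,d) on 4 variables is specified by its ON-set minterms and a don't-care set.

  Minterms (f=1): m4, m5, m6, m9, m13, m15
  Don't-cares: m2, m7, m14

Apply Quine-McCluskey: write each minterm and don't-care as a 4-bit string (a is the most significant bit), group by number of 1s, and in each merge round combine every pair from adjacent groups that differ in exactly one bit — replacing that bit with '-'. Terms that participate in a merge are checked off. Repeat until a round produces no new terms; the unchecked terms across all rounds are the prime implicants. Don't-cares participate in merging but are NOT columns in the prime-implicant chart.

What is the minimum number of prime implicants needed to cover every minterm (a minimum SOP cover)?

Round 0: 0010✓ 0100✓ 0101✓ 0110✓ 0111✓ 1001✓ 1101✓ 1110✓ 1111✓
Round 1: -101✓ -110✓ -111✓ 0-10 01-0✓ 01-1✓ 010-✓ 011-✓ 1-01 11-1✓ 111-✓
Round 2: -1-1 -11- 01--
PIs = {-1-1, -11-, 0-10, 01--, 1-01}
Coverage chart:
  m4: 01-- ←essential
  m5: -1-1,01--
  m6: -11-,0-10,01--
  m9: 1-01 ←essential
  m13: -1-1,1-01
  m15: -1-1,-11-
Essential: 01--, 1-01
Petrick residual → -1-1
Min cover (3 terms): bd + a'b + ac'd

3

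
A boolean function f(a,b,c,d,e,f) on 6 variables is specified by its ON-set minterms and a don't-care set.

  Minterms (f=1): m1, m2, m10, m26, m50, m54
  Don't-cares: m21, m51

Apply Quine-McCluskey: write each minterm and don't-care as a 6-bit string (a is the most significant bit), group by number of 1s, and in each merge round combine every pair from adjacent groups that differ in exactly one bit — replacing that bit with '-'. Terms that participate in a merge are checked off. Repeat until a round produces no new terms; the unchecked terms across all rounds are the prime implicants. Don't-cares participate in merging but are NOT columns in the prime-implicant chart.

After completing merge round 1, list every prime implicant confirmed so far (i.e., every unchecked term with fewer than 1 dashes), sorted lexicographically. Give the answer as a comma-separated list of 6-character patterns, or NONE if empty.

000001, 010101

Round 0: 000001 000010✓ 001010✓ 010101 011010✓ 110010✓ 110011✓ 110110✓
Round 1: 0-1010 00-010 110-10 11001-
PIs = {0-1010, 00-010, 000001, 010101, 110-10, 11001-}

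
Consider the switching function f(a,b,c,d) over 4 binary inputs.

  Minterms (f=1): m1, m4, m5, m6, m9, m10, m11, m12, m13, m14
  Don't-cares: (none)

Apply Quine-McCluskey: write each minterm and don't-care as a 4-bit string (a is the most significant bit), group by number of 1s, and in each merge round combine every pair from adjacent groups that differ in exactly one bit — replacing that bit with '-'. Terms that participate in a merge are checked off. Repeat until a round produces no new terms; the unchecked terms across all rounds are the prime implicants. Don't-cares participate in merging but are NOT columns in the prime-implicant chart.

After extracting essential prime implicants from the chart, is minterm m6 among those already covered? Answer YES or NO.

Round 0: 0001✓ 0100✓ 0101✓ 0110✓ 1001✓ 1010✓ 1011✓ 1100✓ 1101✓ 1110✓
Round 1: -001✓ -100✓ -101✓ -110✓ 0-01✓ 01-0✓ 010-✓ 1-01✓ 1-10 10-1 101- 11-0✓ 110-✓
Round 2: --01 -1-0 -10-
PIs = {--01, -1-0, -10-, 1-10, 10-1, 101-}
Coverage chart:
  m1: --01 ←essential
  m4: -1-0,-10-
  m5: --01,-10-
  m6: -1-0 ←essential
  m9: --01,10-1
  m10: 1-10,101-
  m11: 10-1,101-
  m12: -1-0,-10-
  m13: --01,-10-
  m14: -1-0,1-10
Essential: --01, -1-0

YES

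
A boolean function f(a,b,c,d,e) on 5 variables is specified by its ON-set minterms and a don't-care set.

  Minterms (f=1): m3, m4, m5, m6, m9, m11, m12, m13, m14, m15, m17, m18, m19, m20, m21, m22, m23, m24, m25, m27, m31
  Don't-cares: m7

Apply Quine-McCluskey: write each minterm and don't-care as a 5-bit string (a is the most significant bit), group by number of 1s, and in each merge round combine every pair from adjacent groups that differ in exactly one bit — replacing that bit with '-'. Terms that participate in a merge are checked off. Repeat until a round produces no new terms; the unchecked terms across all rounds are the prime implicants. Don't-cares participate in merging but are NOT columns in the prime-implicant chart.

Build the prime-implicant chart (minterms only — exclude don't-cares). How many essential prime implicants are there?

size-2^0 implicants → 00011(✓)  00100(✓)  00101(✓)  00110(✓)  00111(✓)  01001(✓)  01011(✓)  01100(✓)  01101(✓)  01110(✓)  01111(✓)  10001(✓)  10010(✓)  10011(✓)  10100(✓)  10101(✓)  10110(✓)  10111(✓)  11000(✓)  11001(✓)  11011(✓)  11111(✓)
size-2^1 implicants → -0011(✓)  -0100(✓)  -0101(✓)  -0110(✓)  -0111(✓)  -1001(✓)  -1011(✓)  -1111(✓)  0-011(✓)  0-100(✓)  0-101(✓)  0-110(✓)  0-111(✓)  00-11(✓)  001-0(✓)  001-1(✓)  0010-(✓)  0011-(✓)  01-01(✓)  01-11(✓)  010-1(✓)  011-0(✓)  011-1(✓)  0110-(✓)  0111-(✓)  1-001(✓)  1-011(✓)  1-111(✓)  10-01(✓)  10-10(✓)  10-11(✓)  100-1(✓)  1001-(✓)  101-0(✓)  101-1(✓)  1010-(✓)  1011-(✓)  11-11(✓)  110-1(✓)  1100-
size-2^2 implicants → --011(✓)  --111(✓)  -0-11(✓)  -01-0(✓)  -01-1(✓)  -010-(✓)  -011-(✓)  -1-11(✓)  -10-1  0--11(✓)  0-1-0(✓)  0-1-1(✓)  0-10-(✓)  0-11-(✓)  001--(✓)  01--1  011--(✓)  1--11(✓)  1-0-1  10--1  10-1-  101--(✓)
size-2^3 implicants → ---11  -01--  0-1--
Unchecked terms (primes): ---11, -01--, -10-1, 0-1--, 01--1, 1-0-1, 10--1, 10-1-, 1100-
Minterm coverage:
  m3 ⊆ ---11 [E]
  m4 ⊆ -01--,0-1--
  m5 ⊆ -01--,0-1--
  m6 ⊆ -01--,0-1--
  m9 ⊆ -10-1,01--1
  m11 ⊆ ---11,-10-1,01--1
  m12 ⊆ 0-1-- [E]
  m13 ⊆ 0-1--,01--1
  m14 ⊆ 0-1-- [E]
  m15 ⊆ ---11,0-1--,01--1
  m17 ⊆ 1-0-1,10--1
  m18 ⊆ 10-1- [E]
  m19 ⊆ ---11,1-0-1,10--1,10-1-
  m20 ⊆ -01-- [E]
  m21 ⊆ -01--,10--1
  m22 ⊆ -01--,10-1-
  m23 ⊆ ---11,-01--,10--1,10-1-
  m24 ⊆ 1100- [E]
  m25 ⊆ -10-1,1-0-1,1100-
  m27 ⊆ ---11,-10-1,1-0-1
  m31 ⊆ ---11 [E]
E = {---11, -01--, 0-1--, 10-1-, 1100-}

5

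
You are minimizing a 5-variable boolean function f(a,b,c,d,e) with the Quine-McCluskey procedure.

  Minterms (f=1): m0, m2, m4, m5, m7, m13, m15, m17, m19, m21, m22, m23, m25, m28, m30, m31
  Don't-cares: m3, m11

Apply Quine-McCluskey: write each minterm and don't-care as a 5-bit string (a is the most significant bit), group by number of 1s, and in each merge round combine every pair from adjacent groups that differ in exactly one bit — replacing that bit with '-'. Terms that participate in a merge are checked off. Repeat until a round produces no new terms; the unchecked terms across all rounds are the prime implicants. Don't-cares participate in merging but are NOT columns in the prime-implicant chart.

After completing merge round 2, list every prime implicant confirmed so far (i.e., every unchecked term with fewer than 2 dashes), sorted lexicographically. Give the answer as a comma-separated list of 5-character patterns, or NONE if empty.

00-00, 000-0, 0001-, 0010-, 1-001, 111-0

[col 0] 00000*, 00010*, 00011*, 00100*, 00101*, 00111*, 01011*, 01101*, 01111*, 10001*, 10011*, 10101*, 10110*, 10111*, 11001*, 11100*, 11110*, 11111*
[col 1] -0011*, -0101*, -0111*, -1111*, 0-011*, 0-101*, 0-111*, 00-00, 00-11*, 000-0, 0001-, 001-1*, 0010-, 01-11*, 011-1*, 1-001, 1-110*, 1-111*, 10-01*, 10-11*, 100-1*, 101-1*, 1011-*, 111-0, 1111-*
[col 2] --111, -0-11, -01-1, 0--11, 0-1-1, 1-11-, 10--1
Prime implicants: --111, -0-11, -01-1, 0--11, 0-1-1, 00-00, 000-0, 0001-, 0010-, 1-001, 1-11-, 10--1, 111-0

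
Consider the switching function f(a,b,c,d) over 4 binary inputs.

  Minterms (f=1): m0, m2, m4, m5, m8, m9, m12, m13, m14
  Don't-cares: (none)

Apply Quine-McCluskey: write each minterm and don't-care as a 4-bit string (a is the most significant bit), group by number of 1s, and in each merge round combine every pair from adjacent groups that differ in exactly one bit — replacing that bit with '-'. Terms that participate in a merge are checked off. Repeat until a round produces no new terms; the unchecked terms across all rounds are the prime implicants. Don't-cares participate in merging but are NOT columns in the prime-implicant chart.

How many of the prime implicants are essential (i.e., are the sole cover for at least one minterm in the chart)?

4

[col 0] 0000*, 0010*, 0100*, 0101*, 1000*, 1001*, 1100*, 1101*, 1110*
[col 1] -000*, -100*, -101*, 0-00*, 00-0, 010-*, 1-00*, 1-01*, 100-*, 11-0, 110-*
[col 2] --00, -10-, 1-0-
Prime implicants: --00, -10-, 00-0, 1-0-, 11-0
PI chart (minterm → PIs covering it):
  0 | --00,00-0
  2 | 00-0  (sole → essential)
  4 | --00,-10-
  5 | -10-  (sole → essential)
  8 | --00,1-0-
  9 | 1-0-  (sole → essential)
  12 | --00,-10-,1-0-,11-0
  13 | -10-,1-0-
  14 | 11-0  (sole → essential)
Essential prime implicants: -10-, 00-0, 1-0-, 11-0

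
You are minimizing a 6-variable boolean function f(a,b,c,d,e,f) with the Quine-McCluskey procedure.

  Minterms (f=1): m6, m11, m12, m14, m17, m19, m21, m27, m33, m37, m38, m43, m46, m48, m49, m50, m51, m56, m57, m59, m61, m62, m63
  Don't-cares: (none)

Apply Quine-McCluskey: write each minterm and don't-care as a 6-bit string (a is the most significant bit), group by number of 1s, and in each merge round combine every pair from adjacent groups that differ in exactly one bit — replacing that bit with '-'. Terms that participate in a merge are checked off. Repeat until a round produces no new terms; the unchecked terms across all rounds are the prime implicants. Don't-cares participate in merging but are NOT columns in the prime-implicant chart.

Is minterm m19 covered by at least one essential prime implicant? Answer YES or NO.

size-2^0 implicants → 000110(✓)  001011(✓)  001100(✓)  001110(✓)  010001(✓)  010011(✓)  010101(✓)  011011(✓)  100001(✓)  100101(✓)  100110(✓)  101011(✓)  101110(✓)  110000(✓)  110001(✓)  110010(✓)  110011(✓)  111000(✓)  111001(✓)  111011(✓)  111101(✓)  111110(✓)  111111(✓)
size-2^1 implicants → -00110(✓)  -01011(✓)  -01110(✓)  -10001(✓)  -10011(✓)  -11011(✓)  0-1011(✓)  00-110(✓)  0011-0  01-011(✓)  010-01  0100-1(✓)  1-0001  1-1011(✓)  1-1110  10-110(✓)  100-01  11-000(✓)  11-001(✓)  11-011(✓)  1100-0(✓)  1100-1(✓)  11000-(✓)  11001-(✓)  111-01(✓)  111-11(✓)  1110-1(✓)  11100-(✓)  1111-1(✓)  11111-
size-2^2 implicants → --1011  -0-110  -1-011  -100-1  11-0-1  11-00-  1100--  111--1
Unchecked terms (primes): --1011, -0-110, -1-011, -100-1, 0011-0, 010-01, 1-0001, 1-1110, 100-01, 11-0-1, 11-00-, 1100--, 111--1, 11111-
Minterm coverage:
  m6 ⊆ -0-110 [E]
  m11 ⊆ --1011 [E]
  m12 ⊆ 0011-0 [E]
  m14 ⊆ -0-110,0011-0
  m17 ⊆ -100-1,010-01
  m19 ⊆ -1-011,-100-1
  m21 ⊆ 010-01 [E]
  m27 ⊆ --1011,-1-011
  m33 ⊆ 1-0001,100-01
  m37 ⊆ 100-01 [E]
  m38 ⊆ -0-110 [E]
  m43 ⊆ --1011 [E]
  m46 ⊆ -0-110,1-1110
  m48 ⊆ 11-00-,1100--
  m49 ⊆ -100-1,1-0001,11-0-1,11-00-,1100--
  m50 ⊆ 1100-- [E]
  m51 ⊆ -1-011,-100-1,11-0-1,1100--
  m56 ⊆ 11-00- [E]
  m57 ⊆ 11-0-1,11-00-,111--1
  m59 ⊆ --1011,-1-011,11-0-1,111--1
  m61 ⊆ 111--1 [E]
  m62 ⊆ 1-1110,11111-
  m63 ⊆ 111--1,11111-
E = {--1011, -0-110, 0011-0, 010-01, 100-01, 11-00-, 1100--, 111--1}

NO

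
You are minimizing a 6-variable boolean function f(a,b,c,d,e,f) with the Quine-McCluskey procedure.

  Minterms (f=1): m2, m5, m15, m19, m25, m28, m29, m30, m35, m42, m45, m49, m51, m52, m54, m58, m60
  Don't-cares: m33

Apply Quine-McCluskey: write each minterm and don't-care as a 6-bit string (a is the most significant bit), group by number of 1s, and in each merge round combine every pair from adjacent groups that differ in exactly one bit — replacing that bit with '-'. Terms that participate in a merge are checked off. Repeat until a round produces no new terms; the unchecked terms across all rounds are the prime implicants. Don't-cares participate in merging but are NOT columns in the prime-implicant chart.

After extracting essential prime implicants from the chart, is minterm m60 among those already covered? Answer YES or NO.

NO

Round 0: 000010 000101 001111 010011✓ 011001✓ 011100✓ 011101✓ 011110✓ 100001✓ 100011✓ 101010✓ 101101 110001✓ 110011✓ 110100✓ 110110✓ 111010✓ 111100✓
Round 1: -10011 -11100 011-01 0111-0 01110- 1-0001✓ 1-0011✓ 1-1010 1000-1✓ 11-100 1100-1✓ 1101-0
Round 2: 1-00-1
PIs = {-10011, -11100, 000010, 000101, 001111, 011-01, 0111-0, 01110-, 1-00-1, 1-1010, 101101, 11-100, 1101-0}
Coverage chart:
  m2: 000010 ←essential
  m5: 000101 ←essential
  m15: 001111 ←essential
  m19: -10011 ←essential
  m25: 011-01 ←essential
  m28: -11100,0111-0,01110-
  m29: 011-01,01110-
  m30: 0111-0 ←essential
  m35: 1-00-1 ←essential
  m42: 1-1010 ←essential
  m45: 101101 ←essential
  m49: 1-00-1 ←essential
  m51: -10011,1-00-1
  m52: 11-100,1101-0
  m54: 1101-0 ←essential
  m58: 1-1010 ←essential
  m60: -11100,11-100
Essential: -10011, 000010, 000101, 001111, 011-01, 0111-0, 1-00-1, 1-1010, 101101, 1101-0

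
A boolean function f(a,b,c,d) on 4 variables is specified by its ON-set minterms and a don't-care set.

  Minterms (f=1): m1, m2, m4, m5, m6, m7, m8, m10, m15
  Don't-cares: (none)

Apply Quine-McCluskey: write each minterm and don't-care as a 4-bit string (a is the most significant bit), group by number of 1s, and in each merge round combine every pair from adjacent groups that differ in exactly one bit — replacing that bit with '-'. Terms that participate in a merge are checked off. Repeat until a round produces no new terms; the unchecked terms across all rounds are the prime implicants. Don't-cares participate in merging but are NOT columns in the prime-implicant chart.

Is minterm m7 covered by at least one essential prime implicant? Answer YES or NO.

[col 0] 0001*, 0010*, 0100*, 0101*, 0110*, 0111*, 1000*, 1010*, 1111*
[col 1] -010, -111, 0-01, 0-10, 01-0*, 01-1*, 010-*, 011-*, 10-0
[col 2] 01--
Prime implicants: -010, -111, 0-01, 0-10, 01--, 10-0
PI chart (minterm → PIs covering it):
  1 | 0-01  (sole → essential)
  2 | -010,0-10
  4 | 01--  (sole → essential)
  5 | 0-01,01--
  6 | 0-10,01--
  7 | -111,01--
  8 | 10-0  (sole → essential)
  10 | -010,10-0
  15 | -111  (sole → essential)
Essential prime implicants: -111, 0-01, 01--, 10-0

YES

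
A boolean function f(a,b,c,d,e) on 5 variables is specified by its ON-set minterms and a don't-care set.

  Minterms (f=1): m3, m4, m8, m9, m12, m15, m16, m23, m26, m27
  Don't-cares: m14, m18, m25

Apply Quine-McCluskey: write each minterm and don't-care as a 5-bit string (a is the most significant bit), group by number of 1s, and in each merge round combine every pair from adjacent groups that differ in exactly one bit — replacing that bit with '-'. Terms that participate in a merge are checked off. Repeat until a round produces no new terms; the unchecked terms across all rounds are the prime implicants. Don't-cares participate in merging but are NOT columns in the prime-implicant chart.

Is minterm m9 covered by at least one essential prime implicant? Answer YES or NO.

Round 0: 00011 00100✓ 01000✓ 01001✓ 01100✓ 01110✓ 01111✓ 10000✓ 10010✓ 10111 11001✓ 11010✓ 11011✓
Round 1: -1001 0-100 01-00 0100- 011-0 0111- 1-010 100-0 110-1 1101-
PIs = {-1001, 0-100, 00011, 01-00, 0100-, 011-0, 0111-, 1-010, 100-0, 10111, 110-1, 1101-}
Coverage chart:
  m3: 00011 ←essential
  m4: 0-100 ←essential
  m8: 01-00,0100-
  m9: -1001,0100-
  m12: 0-100,01-00,011-0
  m15: 0111- ←essential
  m16: 100-0 ←essential
  m23: 10111 ←essential
  m26: 1-010,1101-
  m27: 110-1,1101-
Essential: 0-100, 00011, 0111-, 100-0, 10111

NO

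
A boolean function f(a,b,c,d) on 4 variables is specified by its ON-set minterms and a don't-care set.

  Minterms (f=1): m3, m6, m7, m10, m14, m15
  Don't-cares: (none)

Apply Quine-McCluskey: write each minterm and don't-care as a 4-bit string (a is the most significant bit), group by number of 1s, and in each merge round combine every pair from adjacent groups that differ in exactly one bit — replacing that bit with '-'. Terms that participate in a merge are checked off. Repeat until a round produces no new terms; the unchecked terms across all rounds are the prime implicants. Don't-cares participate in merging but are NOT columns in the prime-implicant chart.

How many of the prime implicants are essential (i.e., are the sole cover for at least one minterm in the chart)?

3

Round 0: 0011✓ 0110✓ 0111✓ 1010✓ 1110✓ 1111✓
Round 1: -110✓ -111✓ 0-11 011-✓ 1-10 111-✓
Round 2: -11-
PIs = {-11-, 0-11, 1-10}
Coverage chart:
  m3: 0-11 ←essential
  m6: -11- ←essential
  m7: -11-,0-11
  m10: 1-10 ←essential
  m14: -11-,1-10
  m15: -11- ←essential
Essential: -11-, 0-11, 1-10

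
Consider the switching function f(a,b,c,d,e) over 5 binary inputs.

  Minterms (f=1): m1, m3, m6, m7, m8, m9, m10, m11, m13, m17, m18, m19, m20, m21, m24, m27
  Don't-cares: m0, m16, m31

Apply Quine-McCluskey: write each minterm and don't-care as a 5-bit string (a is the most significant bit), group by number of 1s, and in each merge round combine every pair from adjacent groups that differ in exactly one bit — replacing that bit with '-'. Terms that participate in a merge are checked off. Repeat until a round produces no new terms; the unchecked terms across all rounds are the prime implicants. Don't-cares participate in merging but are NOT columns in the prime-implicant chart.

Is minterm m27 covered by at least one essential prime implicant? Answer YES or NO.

[col 0] 00000*, 00001*, 00011*, 00110*, 00111*, 01000*, 01001*, 01010*, 01011*, 01101*, 10000*, 10001*, 10010*, 10011*, 10100*, 10101*, 11000*, 11011*, 11111*
[col 1] -0000*, -0001*, -0011*, -1000*, -1011*, 0-000*, 0-001*, 0-011*, 00-11, 000-1*, 0000-*, 0011-, 01-01, 010-0*, 010-1*, 0100-*, 0101-*, 1-000*, 1-011*, 10-00*, 10-01*, 100-0*, 100-1*, 1000-*, 1001-*, 1010-*, 11-11
[col 2] --000, --011, -00-1, -000-, 0-0-1, 0-00-, 010--, 10-0-, 100--
Prime implicants: --000, --011, -00-1, -000-, 0-0-1, 0-00-, 00-11, 0011-, 01-01, 010--, 10-0-, 100--, 11-11
PI chart (minterm → PIs covering it):
  1 | -00-1,-000-,0-0-1,0-00-
  3 | --011,-00-1,0-0-1,00-11
  6 | 0011-  (sole → essential)
  7 | 00-11,0011-
  8 | --000,0-00-,010--
  9 | 0-0-1,0-00-,01-01,010--
  10 | 010--  (sole → essential)
  11 | --011,0-0-1,010--
  13 | 01-01  (sole → essential)
  17 | -00-1,-000-,10-0-,100--
  18 | 100--  (sole → essential)
  19 | --011,-00-1,100--
  20 | 10-0-  (sole → essential)
  21 | 10-0-  (sole → essential)
  24 | --000  (sole → essential)
  27 | --011,11-11
Essential prime implicants: --000, 0011-, 01-01, 010--, 10-0-, 100--

NO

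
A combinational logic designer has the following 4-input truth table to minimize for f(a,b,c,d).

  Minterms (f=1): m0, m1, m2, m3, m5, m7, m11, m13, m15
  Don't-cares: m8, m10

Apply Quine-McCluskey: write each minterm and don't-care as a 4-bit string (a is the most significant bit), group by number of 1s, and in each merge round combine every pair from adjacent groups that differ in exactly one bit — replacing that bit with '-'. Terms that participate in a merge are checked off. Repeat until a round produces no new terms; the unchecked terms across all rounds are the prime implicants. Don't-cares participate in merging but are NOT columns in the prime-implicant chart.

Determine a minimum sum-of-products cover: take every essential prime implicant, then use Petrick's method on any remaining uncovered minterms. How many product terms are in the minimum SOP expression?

3

Round 0: 0000✓ 0001✓ 0010✓ 0011✓ 0101✓ 0111✓ 1000✓ 1010✓ 1011✓ 1101✓ 1111✓
Round 1: -000✓ -010✓ -011✓ -101✓ -111✓ 0-01✓ 0-11✓ 00-0✓ 00-1✓ 000-✓ 001-✓ 01-1✓ 1-11✓ 10-0✓ 101-✓ 11-1✓
Round 2: --11 -0-0 -01- -1-1 0--1 00--
PIs = {--11, -0-0, -01-, -1-1, 0--1, 00--}
Coverage chart:
  m0: -0-0,00--
  m1: 0--1,00--
  m2: -0-0,-01-,00--
  m3: --11,-01-,0--1,00--
  m5: -1-1,0--1
  m7: --11,-1-1,0--1
  m11: --11,-01-
  m13: -1-1 ←essential
  m15: --11,-1-1
Essential: -1-1
Petrick residual → --11, 00--
Min cover (3 terms): cd + bd + a'b'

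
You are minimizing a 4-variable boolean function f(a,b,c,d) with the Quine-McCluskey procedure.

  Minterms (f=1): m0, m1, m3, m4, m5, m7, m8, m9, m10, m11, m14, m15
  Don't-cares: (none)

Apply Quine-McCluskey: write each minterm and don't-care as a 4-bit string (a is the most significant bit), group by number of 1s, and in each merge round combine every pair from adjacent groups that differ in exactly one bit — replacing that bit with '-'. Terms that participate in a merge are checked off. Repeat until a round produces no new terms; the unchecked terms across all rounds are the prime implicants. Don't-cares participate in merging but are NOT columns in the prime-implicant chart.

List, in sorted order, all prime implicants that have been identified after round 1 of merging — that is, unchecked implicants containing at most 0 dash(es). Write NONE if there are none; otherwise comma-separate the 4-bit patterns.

NONE

[col 0] 0000*, 0001*, 0011*, 0100*, 0101*, 0111*, 1000*, 1001*, 1010*, 1011*, 1110*, 1111*
[col 1] -000*, -001*, -011*, -111*, 0-00*, 0-01*, 0-11*, 00-1*, 000-*, 01-1*, 010-*, 1-10*, 1-11*, 10-0*, 10-1*, 100-*, 101-*, 111-*
[col 2] --11, -0-1, -00-, 0--1, 0-0-, 1-1-, 10--
Prime implicants: --11, -0-1, -00-, 0--1, 0-0-, 1-1-, 10--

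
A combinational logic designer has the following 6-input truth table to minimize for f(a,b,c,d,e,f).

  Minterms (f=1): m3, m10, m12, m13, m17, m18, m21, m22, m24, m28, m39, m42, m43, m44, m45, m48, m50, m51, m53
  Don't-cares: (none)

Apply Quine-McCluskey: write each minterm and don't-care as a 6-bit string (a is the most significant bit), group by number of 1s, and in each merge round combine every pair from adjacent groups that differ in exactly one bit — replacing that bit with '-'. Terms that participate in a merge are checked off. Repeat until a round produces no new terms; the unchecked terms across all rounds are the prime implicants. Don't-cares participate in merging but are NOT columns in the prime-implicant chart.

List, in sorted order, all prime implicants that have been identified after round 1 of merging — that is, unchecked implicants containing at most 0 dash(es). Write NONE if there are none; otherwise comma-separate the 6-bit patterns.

Round 0: 000011 001010✓ 001100✓ 001101✓ 010001✓ 010010✓ 010101✓ 010110✓ 011000✓ 011100✓ 100111 101010✓ 101011✓ 101100✓ 101101✓ 110000✓ 110010✓ 110011✓ 110101✓
Round 1: -01010 -01100✓ -01101✓ -10010 -10101 0-1100 00110-✓ 010-01 010-10 011-00 10101- 10110-✓ 1100-0 11001-
Round 2: -0110-
PIs = {-01010, -0110-, -10010, -10101, 0-1100, 000011, 010-01, 010-10, 011-00, 100111, 10101-, 1100-0, 11001-}

000011, 100111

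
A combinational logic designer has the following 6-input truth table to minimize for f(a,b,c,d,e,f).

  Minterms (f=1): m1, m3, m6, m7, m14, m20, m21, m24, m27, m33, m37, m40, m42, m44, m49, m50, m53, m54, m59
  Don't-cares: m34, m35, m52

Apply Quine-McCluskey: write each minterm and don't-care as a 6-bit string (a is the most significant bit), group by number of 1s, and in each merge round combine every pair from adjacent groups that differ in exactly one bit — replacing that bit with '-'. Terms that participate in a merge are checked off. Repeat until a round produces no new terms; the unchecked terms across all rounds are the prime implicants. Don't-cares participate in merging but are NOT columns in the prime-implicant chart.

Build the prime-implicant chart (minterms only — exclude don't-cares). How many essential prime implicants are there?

7

[col 0] 000001*, 000011*, 000110*, 000111*, 001110*, 010100*, 010101*, 011000, 011011*, 100001*, 100010*, 100011*, 100101*, 101000*, 101010*, 101100*, 110001*, 110010*, 110100*, 110101*, 110110*, 111011*
[col 1] -00001*, -00011*, -10100*, -10101*, -11011, 00-110, 000-11, 0000-1*, 00011-, 01010-*, 1-0001*, 1-0010, 1-0101*, 10-010, 100-01*, 1000-1*, 10001-, 101-00, 1010-0, 110-01*, 110-10, 1101-0, 11010-*
[col 2] -000-1, -1010-, 1-0-01
Prime implicants: -000-1, -1010-, -11011, 00-110, 000-11, 00011-, 011000, 1-0-01, 1-0010, 10-010, 10001-, 101-00, 1010-0, 110-10, 1101-0
PI chart (minterm → PIs covering it):
  1 | -000-1  (sole → essential)
  3 | -000-1,000-11
  6 | 00-110,00011-
  7 | 000-11,00011-
  14 | 00-110  (sole → essential)
  20 | -1010-  (sole → essential)
  21 | -1010-  (sole → essential)
  24 | 011000  (sole → essential)
  27 | -11011  (sole → essential)
  33 | -000-1,1-0-01
  37 | 1-0-01  (sole → essential)
  40 | 101-00,1010-0
  42 | 10-010,1010-0
  44 | 101-00  (sole → essential)
  49 | 1-0-01  (sole → essential)
  50 | 1-0010,110-10
  53 | -1010-,1-0-01
  54 | 110-10,1101-0
  59 | -11011  (sole → essential)
Essential prime implicants: -000-1, -1010-, -11011, 00-110, 011000, 1-0-01, 101-00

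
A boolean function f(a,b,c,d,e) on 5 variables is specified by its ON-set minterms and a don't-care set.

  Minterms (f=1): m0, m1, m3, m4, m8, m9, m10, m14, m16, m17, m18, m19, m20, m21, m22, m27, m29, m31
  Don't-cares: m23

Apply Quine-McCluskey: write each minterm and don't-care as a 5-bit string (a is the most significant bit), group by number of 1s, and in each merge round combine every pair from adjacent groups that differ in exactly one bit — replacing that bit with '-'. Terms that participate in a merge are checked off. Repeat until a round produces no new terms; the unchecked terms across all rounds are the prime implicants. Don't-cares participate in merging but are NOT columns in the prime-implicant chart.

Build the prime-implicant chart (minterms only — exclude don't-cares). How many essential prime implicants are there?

7

[col 0] 00000*, 00001*, 00011*, 00100*, 01000*, 01001*, 01010*, 01110*, 10000*, 10001*, 10010*, 10011*, 10100*, 10101*, 10110*, 10111*, 11011*, 11101*, 11111*
[col 1] -0000*, -0001*, -0011*, -0100*, 0-000*, 0-001*, 00-00*, 000-1*, 0000-*, 01-10, 010-0, 0100-*, 1-011*, 1-101*, 1-111*, 10-00*, 10-01*, 10-10*, 10-11*, 100-0*, 100-1*, 1000-*, 1001-*, 101-0*, 101-1*, 1010-*, 1011-*, 11-11*, 111-1*
[col 2] -0-00, -00-1, -000-, 0-00-, 1--11, 1-1-1, 10--0*, 10--1*, 10-0-*, 10-1-*, 100--*, 101--*
[col 3] 10---
Prime implicants: -0-00, -00-1, -000-, 0-00-, 01-10, 010-0, 1--11, 1-1-1, 10---
PI chart (minterm → PIs covering it):
  0 | -0-00,-000-,0-00-
  1 | -00-1,-000-,0-00-
  3 | -00-1  (sole → essential)
  4 | -0-00  (sole → essential)
  8 | 0-00-,010-0
  9 | 0-00-  (sole → essential)
  10 | 01-10,010-0
  14 | 01-10  (sole → essential)
  16 | -0-00,-000-,10---
  17 | -00-1,-000-,10---
  18 | 10---  (sole → essential)
  19 | -00-1,1--11,10---
  20 | -0-00,10---
  21 | 1-1-1,10---
  22 | 10---  (sole → essential)
  27 | 1--11  (sole → essential)
  29 | 1-1-1  (sole → essential)
  31 | 1--11,1-1-1
Essential prime implicants: -0-00, -00-1, 0-00-, 01-10, 1--11, 1-1-1, 10---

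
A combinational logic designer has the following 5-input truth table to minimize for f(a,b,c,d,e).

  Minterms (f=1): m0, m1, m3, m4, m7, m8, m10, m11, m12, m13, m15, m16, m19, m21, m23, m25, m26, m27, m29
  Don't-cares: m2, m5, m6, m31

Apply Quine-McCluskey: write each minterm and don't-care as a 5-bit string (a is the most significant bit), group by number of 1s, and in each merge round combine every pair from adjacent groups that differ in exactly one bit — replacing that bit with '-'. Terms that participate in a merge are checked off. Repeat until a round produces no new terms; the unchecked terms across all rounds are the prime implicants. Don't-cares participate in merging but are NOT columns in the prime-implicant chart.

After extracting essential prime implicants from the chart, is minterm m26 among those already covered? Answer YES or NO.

Round 0: 00000✓ 00001✓ 00010✓ 00011✓ 00100✓ 00101✓ 00110✓ 00111✓ 01000✓ 01010✓ 01011✓ 01100✓ 01101✓ 01111✓ 10000✓ 10011✓ 10101✓ 10111✓ 11001✓ 11010✓ 11011✓ 11101✓ 11111✓
Round 1: -0000 -0011✓ -0101✓ -0111✓ -1010✓ -1011✓ -1101✓ -1111✓ 0-000✓ 0-010✓ 0-011✓ 0-100✓ 0-101✓ 0-111✓ 00-00✓ 00-01✓ 00-10✓ 00-11✓ 000-0✓ 000-1✓ 0000-✓ 0001-✓ 001-0✓ 001-1✓ 0010-✓ 0011-✓ 01-00✓ 01-11✓ 010-0✓ 0101-✓ 011-1✓ 0110-✓ 1-011✓ 1-101✓ 1-111✓ 10-11✓ 101-1✓ 11-01✓ 11-11✓ 110-1✓ 1101-✓ 111-1✓
Round 2: --011✓ --101✓ --111✓ -0-11✓ -01-1✓ -1-11✓ -101- -11-1✓ 0--00 0--11✓ 0-0-0 0-01- 0-1-1✓ 0-10- 00--0✓ 00--1✓ 00-0-✓ 00-1-✓ 000--✓ 001--✓ 1--11✓ 1-1-1✓ 11--1
Round 3: ---11 --1-1 00---
PIs = {---11, --1-1, -0000, -101-, 0--00, 0-0-0, 0-01-, 0-10-, 00---, 11--1}
Coverage chart:
  m0: -0000,0--00,0-0-0,00---
  m1: 00--- ←essential
  m3: ---11,0-01-,00---
  m4: 0--00,0-10-,00---
  m7: ---11,--1-1,00---
  m8: 0--00,0-0-0
  m10: -101-,0-0-0,0-01-
  m11: ---11,-101-,0-01-
  m12: 0--00,0-10-
  m13: --1-1,0-10-
  m15: ---11,--1-1
  m16: -0000 ←essential
  m19: ---11 ←essential
  m21: --1-1 ←essential
  m23: ---11,--1-1
  m25: 11--1 ←essential
  m26: -101- ←essential
  m27: ---11,-101-,11--1
  m29: --1-1,11--1
Essential: ---11, --1-1, -0000, -101-, 00---, 11--1

YES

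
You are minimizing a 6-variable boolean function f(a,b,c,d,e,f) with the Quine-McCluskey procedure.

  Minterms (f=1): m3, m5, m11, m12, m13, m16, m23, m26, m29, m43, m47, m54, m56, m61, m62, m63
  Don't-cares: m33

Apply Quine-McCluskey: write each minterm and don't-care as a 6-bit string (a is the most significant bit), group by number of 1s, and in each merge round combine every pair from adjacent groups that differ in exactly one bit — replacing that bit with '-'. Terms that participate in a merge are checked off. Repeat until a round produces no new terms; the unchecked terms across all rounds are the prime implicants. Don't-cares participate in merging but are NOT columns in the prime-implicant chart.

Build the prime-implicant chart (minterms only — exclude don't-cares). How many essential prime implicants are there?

[col 0] 000011*, 000101*, 001011*, 001100*, 001101*, 010000, 010111, 011010, 011101*, 100001, 101011*, 101111*, 110110*, 111000, 111101*, 111110*, 111111*
[col 1] -01011, -11101, 0-1101, 00-011, 00-101, 00110-, 1-1111, 101-11, 11-110, 1111-1, 11111-
Prime implicants: -01011, -11101, 0-1101, 00-011, 00-101, 00110-, 010000, 010111, 011010, 1-1111, 100001, 101-11, 11-110, 111000, 1111-1, 11111-
PI chart (minterm → PIs covering it):
  3 | 00-011  (sole → essential)
  5 | 00-101  (sole → essential)
  11 | -01011,00-011
  12 | 00110-  (sole → essential)
  13 | 0-1101,00-101,00110-
  16 | 010000  (sole → essential)
  23 | 010111  (sole → essential)
  26 | 011010  (sole → essential)
  29 | -11101,0-1101
  43 | -01011,101-11
  47 | 1-1111,101-11
  54 | 11-110  (sole → essential)
  56 | 111000  (sole → essential)
  61 | -11101,1111-1
  62 | 11-110,11111-
  63 | 1-1111,1111-1,11111-
Essential prime implicants: 00-011, 00-101, 00110-, 010000, 010111, 011010, 11-110, 111000

8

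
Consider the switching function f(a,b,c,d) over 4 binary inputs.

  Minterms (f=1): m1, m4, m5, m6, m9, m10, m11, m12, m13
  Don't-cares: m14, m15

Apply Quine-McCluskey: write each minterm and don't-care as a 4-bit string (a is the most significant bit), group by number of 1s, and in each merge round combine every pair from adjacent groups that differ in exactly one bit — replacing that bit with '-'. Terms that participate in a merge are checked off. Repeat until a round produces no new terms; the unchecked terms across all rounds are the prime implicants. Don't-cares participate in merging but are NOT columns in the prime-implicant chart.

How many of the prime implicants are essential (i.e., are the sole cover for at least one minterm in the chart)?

3

size-2^0 implicants → 0001(✓)  0100(✓)  0101(✓)  0110(✓)  1001(✓)  1010(✓)  1011(✓)  1100(✓)  1101(✓)  1110(✓)  1111(✓)
size-2^1 implicants → -001(✓)  -100(✓)  -101(✓)  -110(✓)  0-01(✓)  01-0(✓)  010-(✓)  1-01(✓)  1-10(✓)  1-11(✓)  10-1(✓)  101-(✓)  11-0(✓)  11-1(✓)  110-(✓)  111-(✓)
size-2^2 implicants → --01  -1-0  -10-  1--1  1-1-  11--
Unchecked terms (primes): --01, -1-0, -10-, 1--1, 1-1-, 11--
Minterm coverage:
  m1 ⊆ --01 [E]
  m4 ⊆ -1-0,-10-
  m5 ⊆ --01,-10-
  m6 ⊆ -1-0 [E]
  m9 ⊆ --01,1--1
  m10 ⊆ 1-1- [E]
  m11 ⊆ 1--1,1-1-
  m12 ⊆ -1-0,-10-,11--
  m13 ⊆ --01,-10-,1--1,11--
E = {--01, -1-0, 1-1-}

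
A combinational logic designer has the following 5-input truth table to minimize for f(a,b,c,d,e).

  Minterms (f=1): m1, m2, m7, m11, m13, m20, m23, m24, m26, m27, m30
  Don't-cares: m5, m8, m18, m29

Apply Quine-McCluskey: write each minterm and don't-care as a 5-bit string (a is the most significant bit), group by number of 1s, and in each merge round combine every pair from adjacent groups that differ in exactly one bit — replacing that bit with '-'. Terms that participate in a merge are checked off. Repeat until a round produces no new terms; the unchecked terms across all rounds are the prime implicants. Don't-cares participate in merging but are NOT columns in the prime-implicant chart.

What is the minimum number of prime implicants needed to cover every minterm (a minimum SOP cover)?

size-2^0 implicants → 00001(✓)  00010(✓)  00101(✓)  00111(✓)  01000(✓)  01011(✓)  01101(✓)  10010(✓)  10100  10111(✓)  11000(✓)  11010(✓)  11011(✓)  11101(✓)  11110(✓)
size-2^1 implicants → -0010  -0111  -1000  -1011  -1101  0-101  00-01  001-1  1-010  11-10  110-0  1101-
Unchecked terms (primes): -0010, -0111, -1000, -1011, -1101, 0-101, 00-01, 001-1, 1-010, 10100, 11-10, 110-0, 1101-
Minterm coverage:
  m1 ⊆ 00-01 [E]
  m2 ⊆ -0010 [E]
  m7 ⊆ -0111,001-1
  m11 ⊆ -1011 [E]
  m13 ⊆ -1101,0-101
  m20 ⊆ 10100 [E]
  m23 ⊆ -0111 [E]
  m24 ⊆ -1000,110-0
  m26 ⊆ 1-010,11-10,110-0,1101-
  m27 ⊆ -1011,1101-
  m30 ⊆ 11-10 [E]
E = {-0010, -0111, -1011, 00-01, 10100, 11-10}
Petrick residual → -1000, -1101
Cover = b'c'de' + b'cde + bc'd'e' + bc'de + bcd'e + a'b'd'e + ab'cd'e' + abde'  |cover|=8

8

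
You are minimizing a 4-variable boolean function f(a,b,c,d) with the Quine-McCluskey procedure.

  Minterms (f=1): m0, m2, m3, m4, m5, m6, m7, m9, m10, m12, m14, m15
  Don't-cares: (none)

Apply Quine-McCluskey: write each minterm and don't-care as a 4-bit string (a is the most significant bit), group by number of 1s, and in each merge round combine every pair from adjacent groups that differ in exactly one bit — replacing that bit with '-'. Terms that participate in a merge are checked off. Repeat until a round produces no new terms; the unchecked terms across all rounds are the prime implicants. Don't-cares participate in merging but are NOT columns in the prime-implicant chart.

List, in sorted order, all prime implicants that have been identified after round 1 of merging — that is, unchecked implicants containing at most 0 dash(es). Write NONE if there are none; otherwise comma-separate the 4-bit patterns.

Round 0: 0000✓ 0010✓ 0011✓ 0100✓ 0101✓ 0110✓ 0111✓ 1001 1010✓ 1100✓ 1110✓ 1111✓
Round 1: -010✓ -100✓ -110✓ -111✓ 0-00✓ 0-10✓ 0-11✓ 00-0✓ 001-✓ 01-0✓ 01-1✓ 010-✓ 011-✓ 1-10✓ 11-0✓ 111-✓
Round 2: --10 -1-0 -11- 0--0 0-1- 01--
PIs = {--10, -1-0, -11-, 0--0, 0-1-, 01--, 1001}

1001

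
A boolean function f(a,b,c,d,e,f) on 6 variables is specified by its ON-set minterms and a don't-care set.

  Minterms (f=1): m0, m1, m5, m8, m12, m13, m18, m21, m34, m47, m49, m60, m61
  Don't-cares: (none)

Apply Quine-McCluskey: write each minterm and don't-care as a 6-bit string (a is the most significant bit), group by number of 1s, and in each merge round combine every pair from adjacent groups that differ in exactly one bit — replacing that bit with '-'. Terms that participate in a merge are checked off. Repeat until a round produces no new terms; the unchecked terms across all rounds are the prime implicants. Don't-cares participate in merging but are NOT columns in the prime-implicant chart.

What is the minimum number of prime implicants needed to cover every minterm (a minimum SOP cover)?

size-2^0 implicants → 000000(✓)  000001(✓)  000101(✓)  001000(✓)  001100(✓)  001101(✓)  010010  010101(✓)  100010  101111  110001  111100(✓)  111101(✓)
size-2^1 implicants → 0-0101  00-000  00-101  000-01  00000-  001-00  00110-  11110-
Unchecked terms (primes): 0-0101, 00-000, 00-101, 000-01, 00000-, 001-00, 00110-, 010010, 100010, 101111, 110001, 11110-
Minterm coverage:
  m0 ⊆ 00-000,00000-
  m1 ⊆ 000-01,00000-
  m5 ⊆ 0-0101,00-101,000-01
  m8 ⊆ 00-000,001-00
  m12 ⊆ 001-00,00110-
  m13 ⊆ 00-101,00110-
  m18 ⊆ 010010 [E]
  m21 ⊆ 0-0101 [E]
  m34 ⊆ 100010 [E]
  m47 ⊆ 101111 [E]
  m49 ⊆ 110001 [E]
  m60 ⊆ 11110- [E]
  m61 ⊆ 11110- [E]
E = {0-0101, 010010, 100010, 101111, 110001, 11110-}
Petrick residual → 00-000, 000-01, 00110-
Cover = a'c'de'f + a'b'd'e'f' + a'b'c'e'f + a'b'cde' + a'bc'd'ef' + ab'c'd'ef' + ab'cdef + abc'd'e'f + abcde'  |cover|=9

9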